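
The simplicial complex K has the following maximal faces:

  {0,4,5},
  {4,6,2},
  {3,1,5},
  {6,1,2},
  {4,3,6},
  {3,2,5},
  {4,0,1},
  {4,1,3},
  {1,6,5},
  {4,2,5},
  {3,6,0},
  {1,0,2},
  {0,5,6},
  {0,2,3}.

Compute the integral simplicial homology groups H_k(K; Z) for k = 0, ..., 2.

H_0 ≅ Z,  H_1 ≅ Z^2,  H_2 ≅ Z.

Fix the vertex order 0 < 1 < 2 < 3 < 4 < 5 < 6 and write every simplex with vertices in increasing order. Then dim K = 2 and the simplices of K are:

  0-simplices (7): [0], [1], [2], [3], [4], [5], [6]
  1-simplices (21): [0,1], [0,2], [0,3], [0,4], [0,5], [0,6], [1,2], [1,3], [1,4], [1,5], [1,6], [2,3], [2,4], [2,5], [2,6], [3,4], [3,5], [3,6], [4,5], [4,6], [5,6]
  2-simplices (14): [0,1,2], [0,1,4], [0,2,3], [0,3,6], [0,4,5], [0,5,6], [1,2,6], [1,3,4], [1,3,5], [1,5,6], [2,3,5], [2,4,5], [2,4,6], [3,4,6]

giving chain groups C_0 ≅ Z^7, C_1 ≅ Z^21, C_2 ≅ Z^14.

The boundary map ∂_1: C_1 → C_0 is given by ∂[p,q] = [q] − [p].
As a 7×21 matrix over Z this has rank 6, with invariant factors (1,1,1,1,1,1).

Boundary ∂_2: C_2 → C_1 maps a triangle to the signed sum of its edges. For instance
  ∂[2,4,5] = [4,5] − [2,5] + [2,4],
  ∂[0,1,2] = [1,2] − [0,2] + [0,1].
This gives a 21×14 integer matrix of rank 13; reducing to Smith normal form yields diagonal entries (1,1,1,1,1,1,1,1,1,1,1,1,1).

Computing H_k = (kernel of ∂_k) / (image of ∂_{k+1}):

  H_0: rank C_0 − rank ∂_1 = 7 − 6 = 1, and the invariant factors of ∂_1 are all 1, so H_0 ≅ Z.
  H_1: rank ker ∂_1 − rank ∂_2 = (21 − 6) − 13 = 2, and the invariant factors of ∂_2 are all 1, so H_1 ≅ Z^2.
  H_2: rank ker ∂_2 − rank ∂_3 = (14 − 13) − 0 = 1, and there is no ∂_3, so H_2 ≅ Z.

(K is a triangulation of the torus T^2.)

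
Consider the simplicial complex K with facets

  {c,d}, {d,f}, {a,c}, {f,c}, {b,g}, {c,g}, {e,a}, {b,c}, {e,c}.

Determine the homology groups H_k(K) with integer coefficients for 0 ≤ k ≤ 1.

Take the total order a < b < c < d < e < f < g on the vertex set. Then K (dimension 1) consists of the simplices:

  0-simplices (7): a, b, c, d, e, f, g
  1-simplices (9): ac, ae, bc, bg, cd, ce, cf, cg, df

so the chain groups are C_0 ≅ Z^7, C_1 ≅ Z^9.

The boundary map ∂_1: C_1 → C_0 is given by ∂[p,q] = [q] − [p]. For instance
  ∂cf = f − c.
As a 7×9 matrix over Z this has rank 6, with invariant factors (1,1,1,1,1,1).

Reading off H_k = ker ∂_k / im ∂_{k+1}:

  H_0: rank C_0 − rank ∂_1 = 7 − 6 = 1, and the invariant factors of ∂_1 are all 1, so H_0 ≅ Z.
  H_1: rank ker ∂_1 − rank ∂_2 = (9 − 6) − 0 = 3, and there is no ∂_2, so H_1 ≅ Z^3.

As a check, the Euler characteristic is 7 − 9 = -2, which agrees with 1 − 3 = -2.
(K is a triangulation of a wedge of 3 circles.)

H_0 = Z,  H_1 = Z^3.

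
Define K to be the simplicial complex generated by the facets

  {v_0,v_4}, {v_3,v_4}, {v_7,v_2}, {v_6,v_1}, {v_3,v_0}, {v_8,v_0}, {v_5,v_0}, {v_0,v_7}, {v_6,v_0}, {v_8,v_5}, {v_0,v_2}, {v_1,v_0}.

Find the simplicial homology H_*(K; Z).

H_0 ≅ Z,  H_1 ≅ Z^4.

Fix the vertex order v_0 < v_1 < v_2 < v_3 < v_4 < v_5 < v_6 < v_7 < v_8 and write every simplex with vertices in increasing order. Then dim K = 1 and the simplices of K are:

  0-simplices (9): [v_0], [v_1], [v_2], [v_3], [v_4], [v_5], [v_6], [v_7], [v_8]
  1-simplices (12): [v_0,v_1], [v_0,v_2], [v_0,v_3], [v_0,v_4], [v_0,v_5], [v_0,v_6], [v_0,v_7], [v_0,v_8], [v_1,v_6], [v_2,v_7], [v_3,v_4], [v_5,v_8]

Hence C_0 ≅ Z^9, C_1 ≅ Z^12.

∂_1: C_1 → C_0 is given by ∂[p,q] = [q] − [p]. For instance
  ∂[v_0,v_7] = [v_7] − [v_0].
This gives a 9×12 integer matrix of rank 8; reducing to Smith normal form yields diagonal entries (1,1,1,1,1,1,1,1).

Now H_k = ker ∂_k / im ∂_{k+1}, so:

  H_0: rank C_0 − rank ∂_1 = 9 − 8 = 1, and the invariant factors of ∂_1 are all 1, so H_0 = Z.
  H_1: rank ker ∂_1 − rank ∂_2 = (12 − 8) − 0 = 4, and there is no ∂_2, so H_1 = Z^4.

(K is a triangulation of a wedge of 4 circles.)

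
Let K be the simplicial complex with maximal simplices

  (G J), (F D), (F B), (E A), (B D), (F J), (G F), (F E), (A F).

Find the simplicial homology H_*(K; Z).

We work with the vertex ordering A < B < D < E < F < G < J. The simplices of K, each written with vertices in increasing order, are:

  0-simplices (7): A, B, D, E, F, G, J
  1-simplices (9): AE, AF, BD, BF, DF, EF, FG, FJ, GJ

giving chain groups C_0 ≅ Z^7, C_1 ≅ Z^9.

∂_1: C_1 → C_0 maps an edge to its endpoints' difference, ∂[p,q] = q − p. For instance
  ∂FJ = J − F.
The resulting 7×9 matrix has rank 6, and its Smith normal form has invariant factors (1,1,1,1,1,1).

From H_k ≅ ker(∂_k) / im(∂_{k+1}) we obtain:

  H_0: rank C_0 − rank ∂_1 = 7 − 6 = 1, and the invariant factors of ∂_1 are all 1, so H_0 = Z.
  H_1: rank ker ∂_1 − rank ∂_2 = (9 − 6) − 0 = 3, and there is no ∂_2, so H_1 = Z^3.

H_0 ≅ Z,  H_1 ≅ Z^3.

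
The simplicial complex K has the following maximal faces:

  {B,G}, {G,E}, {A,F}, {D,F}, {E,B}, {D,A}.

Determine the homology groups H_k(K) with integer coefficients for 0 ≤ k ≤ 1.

H_0 ≅ Z^2,  H_1 ≅ Z^2.

We work with the vertex ordering A < B < D < E < F < G. The simplices of K, each written with vertices in increasing order, are:

  0-simplices (6): A, B, D, E, F, G
  1-simplices (6): AD, AF, BE, BG, DF, EG

Hence C_0 ≅ Z^6, C_1 ≅ Z^6.

The boundary map ∂_1: C_1 → C_0 sends each edge [p,q] (with p < q) to q − p.
The 6×6 boundary matrix has rank 4 and Smith normal form diag(1,1,1,1).

Reading off H_k = ker ∂_k / im ∂_{k+1}:

  H_0: rank C_0 − rank ∂_1 = 6 − 4 = 2, and the invariant factors of ∂_1 are all 1, so H_0 = Z^2.
  H_1: rank ker ∂_1 − rank ∂_2 = (6 − 4) − 0 = 2, and there is no ∂_2, so H_1 = Z^2.

(K is a triangulation of the disjoint union of the circle S^1 and the circle S^1.)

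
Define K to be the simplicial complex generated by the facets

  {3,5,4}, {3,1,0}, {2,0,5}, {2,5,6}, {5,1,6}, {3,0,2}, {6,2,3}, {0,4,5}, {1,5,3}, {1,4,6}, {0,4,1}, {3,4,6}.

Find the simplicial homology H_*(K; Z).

Order the vertices as 0 < 1 < 2 < 3 < 4 < 5 < 6. Listing each simplex with vertices in this order, K has dimension 2 with simplices:

  0-simplices (7): [0], [1], [2], [3], [4], [5], [6]
  1-simplices (18): [0,1], [0,2], [0,3], [0,4], [0,5], [1,3], [1,4], [1,5], [1,6], [2,3], [2,5], [2,6], [3,4], [3,5], [3,6], [4,5], [4,6], [5,6]
  2-simplices (12): [0,1,3], [0,1,4], [0,2,3], [0,2,5], [0,4,5], [1,3,5], [1,4,6], [1,5,6], [2,3,6], [2,5,6], [3,4,5], [3,4,6]

giving chain groups C_0 ≅ Z^7, C_1 ≅ Z^18, C_2 ≅ Z^12.

Boundary ∂_1: C_1 → C_0 is given by ∂[p,q] = [q] − [p]. For instance
  ∂[1,3] = [3] − [1].
As a 7×18 matrix over Z this has rank 6, with invariant factors (1,1,1,1,1,1).

Boundary ∂_2: C_2 → C_1 maps a triangle to the signed sum of its edges. For instance
  ∂[1,3,5] = [3,5] − [1,5] + [1,3],
  ∂[0,2,5] = [2,5] − [0,5] + [0,2].
As a 18×12 matrix over Z this has rank 12, with invariant factors (1,1,1,1,1,1,1,1,1,1,1,2).

Now H_k = ker ∂_k / im ∂_{k+1}, so:

  H_0: rank C_0 − rank ∂_1 = 7 − 6 = 1, and the invariant factors of ∂_1 are all 1, so H_0 = Z.
  H_1: rank ker ∂_1 − rank ∂_2 = (18 − 6) − 12 = 0, and ∂_2 has invariant factor 2 > 1, so H_1 = Z/2Z.
  H_2: rank ker ∂_2 − rank ∂_3 = (12 − 12) − 0 = 0, and there is no ∂_3, so H_2 = 0.

H_0 ≅ Z,  H_1 ≅ Z/2Z,  H_2 = 0.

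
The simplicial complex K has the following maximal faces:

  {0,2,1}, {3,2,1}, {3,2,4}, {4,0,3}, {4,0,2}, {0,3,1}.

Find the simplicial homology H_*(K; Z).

H_0 = Z,  H_1 = 0,  H_2 = Z.

Order the vertices as 0 < 1 < 2 < 3 < 4. Listing each simplex with vertices in this order, K has dimension 2 with simplices:

  0-simplices (5): [0], [1], [2], [3], [4]
  1-simplices (9): [0,1], [0,2], [0,3], [0,4], [1,2], [1,3], [2,3], [2,4], [3,4]
  2-simplices (6): [0,1,2], [0,1,3], [0,2,4], [0,3,4], [1,2,3], [2,3,4]

Hence C_0 ≅ Z^5, C_1 ≅ Z^9, C_2 ≅ Z^6.

The boundary map ∂_1: C_1 → C_0 maps an edge to its endpoints' difference, ∂[p,q] = q − p.
This gives a 5×9 integer matrix of rank 4; reducing to Smith normal form yields diagonal entries (1,1,1,1).

Boundary ∂_2: C_2 → C_1 maps a triangle to the signed sum of its edges. For instance
  ∂[0,2,4] = [2,4] − [0,4] + [0,2],
  ∂[0,3,4] = [3,4] − [0,4] + [0,3].
The 9×6 boundary matrix has rank 5 and Smith normal form diag(1,1,1,1,1).

Computing H_k = (kernel of ∂_k) / (image of ∂_{k+1}):

  H_0: rank C_0 − rank ∂_1 = 5 − 4 = 1, and the invariant factors of ∂_1 are all 1, so H_0 = Z.
  H_1: rank ker ∂_1 − rank ∂_2 = (9 − 4) − 5 = 0, and the invariant factors of ∂_2 are all 1, so H_1 = 0.
  H_2: rank ker ∂_2 − rank ∂_3 = (6 − 5) − 0 = 1, and there is no ∂_3, so H_2 = Z.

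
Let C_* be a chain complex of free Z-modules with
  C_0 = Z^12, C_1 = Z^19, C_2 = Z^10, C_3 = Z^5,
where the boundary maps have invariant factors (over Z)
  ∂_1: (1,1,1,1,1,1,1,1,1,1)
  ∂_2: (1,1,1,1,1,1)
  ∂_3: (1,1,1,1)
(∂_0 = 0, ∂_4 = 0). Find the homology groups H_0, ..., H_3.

H_0: b_0 = 12 − 0 − 10 = 2; torsion from ∂_1 factors > 1: none. So H_0 = Z^2.
H_1: b_1 = 19 − 10 − 6 = 3; torsion from ∂_2 factors > 1: none. So H_1 = Z^3.
H_2: b_2 = 10 − 6 − 4 = 0; torsion from ∂_3 factors > 1: none. So H_2 = 0.
H_3: b_3 = 5 − 4 − 0 = 1; torsion from ∂_4 factors > 1: none. So H_3 = Z.

H_0 = Z^2,  H_1 = Z^3,  H_2 = 0,  H_3 = Z.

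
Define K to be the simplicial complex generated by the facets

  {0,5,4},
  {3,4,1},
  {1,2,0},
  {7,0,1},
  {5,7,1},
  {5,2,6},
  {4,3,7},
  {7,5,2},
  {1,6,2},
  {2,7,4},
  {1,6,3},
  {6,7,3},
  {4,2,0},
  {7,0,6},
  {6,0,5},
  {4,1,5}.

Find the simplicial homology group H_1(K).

H_1 = Z^2.

Take the total order 0 < 1 < 2 < 3 < 4 < 5 < 6 < 7 on the vertex set. Then K (dimension 2) consists of the simplices:

  0-simplices (8): [0], [1], [2], [3], [4], [5], [6], [7]
  1-simplices (24): (24 of them)
  2-simplices (16): [0,1,2], [0,1,7], [0,2,4], [0,4,5], [0,5,6], [0,6,7], [1,2,6], [1,3,4], [1,3,6], [1,4,5], [1,5,7], [2,4,7], [2,5,6], [2,5,7], [3,4,7], [3,6,7]

Hence C_0 ≅ Z^8, C_1 ≅ Z^24, C_2 ≅ Z^16.

∂_1: C_1 → C_0 maps an edge to its endpoints' difference, ∂[p,q] = q − p.
This gives a 8×24 integer matrix of rank 7; reducing to Smith normal form yields diagonal entries (1,1,1,1,1,1,1).

Boundary ∂_2: C_2 → C_1 acts by ∂[p,q,r] = [q,r] − [p,r] + [p,q]. For instance
  ∂[0,1,7] = [1,7] − [0,7] + [0,1],
  ∂[3,6,7] = [6,7] − [3,7] + [3,6].
This gives a 24×16 integer matrix of rank 15; reducing to Smith normal form yields diagonal entries (1,1,1,1,1,1,1,1,1,1,1,1,1,1,1).

Computing H_k = (kernel of ∂_k) / (image of ∂_{k+1}):

  H_1: rank ker ∂_1 − rank ∂_2 = (24 − 7) − 15 = 2, and the invariant factors of ∂_2 are all 1, so H_1 ≅ Z^2.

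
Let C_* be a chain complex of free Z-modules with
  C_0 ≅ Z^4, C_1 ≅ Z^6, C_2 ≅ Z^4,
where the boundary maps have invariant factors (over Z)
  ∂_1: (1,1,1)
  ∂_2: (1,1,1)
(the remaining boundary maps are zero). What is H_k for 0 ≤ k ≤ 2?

H_0 = Z,  H_1 = 0,  H_2 = Z.

H_0: b_0 = 4 − 0 − 3 = 1; torsion from ∂_1 factors > 1: none. So H_0 = Z.
H_1: b_1 = 6 − 3 − 3 = 0; torsion from ∂_2 factors > 1: none. So H_1 = 0.
H_2: b_2 = 4 − 3 − 0 = 1; torsion from ∂_3 factors > 1: none. So H_2 = Z.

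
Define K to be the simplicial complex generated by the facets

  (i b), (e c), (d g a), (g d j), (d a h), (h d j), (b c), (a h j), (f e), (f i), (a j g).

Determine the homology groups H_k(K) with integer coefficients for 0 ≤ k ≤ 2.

H_0 = Z^2,  H_1 = Z,  H_2 = Z.

Order the vertices as a < b < c < d < e < f < g < h < i < j. Listing each simplex with vertices in this order, K has dimension 2 with simplices:

  0-simplices (10): a, b, c, d, e, f, g, h, i, j
  1-simplices (14): ad, ag, ah, aj, bc, bi, ce, dg, dh, dj, ef, fi, gj, hj
  2-simplices (6): adg, adh, agj, ahj, dgj, dhj

Hence C_0 ≅ Z^10, C_1 ≅ Z^14, C_2 ≅ Z^6.

Boundary ∂_1: C_1 → C_0 maps an edge to its endpoints' difference, ∂[p,q] = q − p. For instance
  ∂dh = h − d.
The 10×14 boundary matrix has rank 8 and Smith normal form diag(1,1,1,1,1,1,1,1).

The boundary map ∂_2: C_2 → C_1 maps a triangle to the signed sum of its edges. For instance
  ∂dhj = hj − dj + dh,
  ∂adg = dg − ag + ad.
The resulting 14×6 matrix has rank 5, and its Smith normal form has invariant factors (1,1,1,1,1).

From H_k ≅ ker(∂_k) / im(∂_{k+1}) we obtain:

  H_0: rank C_0 − rank ∂_1 = 10 − 8 = 2, and the invariant factors of ∂_1 are all 1, so H_0 = Z^2.
  H_1: rank ker ∂_1 − rank ∂_2 = (14 − 8) − 5 = 1, and the invariant factors of ∂_2 are all 1, so H_1 = Z.
  H_2: rank ker ∂_2 − rank ∂_3 = (6 − 5) − 0 = 1, and there is no ∂_3, so H_2 = Z.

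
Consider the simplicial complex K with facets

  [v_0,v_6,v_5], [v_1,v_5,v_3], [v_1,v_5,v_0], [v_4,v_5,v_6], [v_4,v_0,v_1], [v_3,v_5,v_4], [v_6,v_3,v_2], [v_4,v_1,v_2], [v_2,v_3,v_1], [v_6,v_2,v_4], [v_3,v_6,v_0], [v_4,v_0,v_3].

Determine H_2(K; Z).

K has 7 vertices, 18 edges, 12 triangles.
rank ∂_2 = 12, rank ∂_3 = 0 ⇒ b_2 = 12 − 12 − 0 = 0. So H_2 = 0.

H_2 = 0.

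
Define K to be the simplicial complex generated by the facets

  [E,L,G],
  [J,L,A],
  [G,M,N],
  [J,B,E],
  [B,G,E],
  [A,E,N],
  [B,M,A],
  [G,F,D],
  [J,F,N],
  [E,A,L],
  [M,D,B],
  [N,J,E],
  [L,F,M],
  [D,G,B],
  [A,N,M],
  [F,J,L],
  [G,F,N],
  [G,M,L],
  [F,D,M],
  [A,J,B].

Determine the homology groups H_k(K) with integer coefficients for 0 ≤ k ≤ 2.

We work with the vertex ordering A < B < D < E < F < G < J < L < M < N. The simplices of K, each written with vertices in increasing order, are:

  0-simplices (10): A, B, D, E, F, G, J, L, M, N
  1-simplices (30): AB, AE, AJ, AL, AM, AN, BD, BE, BG, BJ, BM, DF, DG, DM, EG, EJ, EL, EN, FG, FJ, FL, FM, FN, GL, GM, GN, JL, JN, LM, MN
  2-simplices (20): ABJ, ABM, AEL, AEN, AJL, AMN, BDG, BDM, BEG, BEJ, DFG, DFM, EGL, EJN, FGN, FJL, FJN, FLM, GLM, GMN

giving chain groups C_0 ≅ Z^10, C_1 ≅ Z^30, C_2 ≅ Z^20.

Boundary ∂_1: C_1 → C_0 is given by ∂[p,q] = [q] − [p].
As a 10×30 matrix over Z this has rank 9, with invariant factors (1,1,1,1,1,1,1,1,1).

Boundary ∂_2: C_2 → C_1 acts by ∂[p,q,r] = [q,r] − [p,r] + [p,q]. For instance
  ∂AEL = EL − AL + AE,
  ∂ABM = BM − AM + AB.
The 30×20 boundary matrix has rank 20 and Smith normal form diag(1,1,1,1,1,1,1,1,1,1,1,1,1,1,1,1,1,1,1,2).

Computing H_k = (kernel of ∂_k) / (image of ∂_{k+1}):

  H_0: rank C_0 − rank ∂_1 = 10 − 9 = 1, and the invariant factors of ∂_1 are all 1, so H_0 ≅ Z.
  H_1: rank ker ∂_1 − rank ∂_2 = (30 − 9) − 20 = 1, and ∂_2 has invariant factor 2 > 1, so H_1 ≅ Z ⊕ Z/2Z.
  H_2: rank ker ∂_2 − rank ∂_3 = (20 − 20) − 0 = 0, and there is no ∂_3, so H_2 ≅ 0.

(K is a triangulation of the Klein bottle.)

H_0 ≅ Z,  H_1 ≅ Z ⊕ Z/2Z,  H_2 = 0.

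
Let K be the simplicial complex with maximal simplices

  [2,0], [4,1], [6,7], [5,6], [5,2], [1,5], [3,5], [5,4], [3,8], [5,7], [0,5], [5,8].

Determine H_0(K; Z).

Fix the vertex order 0 < 1 < 2 < 3 < 4 < 5 < 6 < 7 < 8 and write every simplex with vertices in increasing order. Then dim K = 1 and the simplices of K are:

  0-simplices (9): [0], [1], [2], [3], [4], [5], [6], [7], [8]
  1-simplices (12): [0,2], [0,5], [1,4], [1,5], [2,5], [3,5], [3,8], [4,5], [5,6], [5,7], [5,8], [6,7]

Hence C_0 ≅ Z^9, C_1 ≅ Z^12.

Boundary ∂_1: C_1 → C_0 sends each edge [p,q] (with p < q) to q − p. For instance
  ∂[6,7] = [7] − [6].
The resulting 9×12 matrix has rank 8, and its Smith normal form has invariant factors (1,1,1,1,1,1,1,1).

Computing H_k = (kernel of ∂_k) / (image of ∂_{k+1}):

  H_0: rank C_0 − rank ∂_1 = 9 − 8 = 1, and the invariant factors of ∂_1 are all 1, so H_0 ≅ Z.

(K is a triangulation of a wedge of 4 circles.)

H_0 ≅ Z.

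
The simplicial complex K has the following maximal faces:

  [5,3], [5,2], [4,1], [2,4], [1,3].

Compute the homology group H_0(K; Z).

Order the vertices as 1 < 2 < 3 < 4 < 5. Listing each simplex with vertices in this order, K has dimension 1 with simplices:

  0-simplices (5): [1], [2], [3], [4], [5]
  1-simplices (5): [1,3], [1,4], [2,4], [2,5], [3,5]

so the chain groups are C_0 ≅ Z^5, C_1 ≅ Z^5.

∂_1: C_1 → C_0 is given by ∂[p,q] = [q] − [p].
The 5×5 boundary matrix has rank 4 and Smith normal form diag(1,1,1,1).

Reading off H_k = ker ∂_k / im ∂_{k+1}:

  H_0: rank C_0 − rank ∂_1 = 5 − 4 = 1, and the invariant factors of ∂_1 are all 1, so H_0 = Z.

H_0 ≅ Z.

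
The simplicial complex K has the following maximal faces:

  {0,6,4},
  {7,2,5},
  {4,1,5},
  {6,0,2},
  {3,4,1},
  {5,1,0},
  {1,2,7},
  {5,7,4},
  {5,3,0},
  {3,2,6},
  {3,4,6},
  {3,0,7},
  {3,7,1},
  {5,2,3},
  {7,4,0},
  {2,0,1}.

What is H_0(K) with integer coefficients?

H_0 = Z.

Order the vertices as 0 < 1 < 2 < 3 < 4 < 5 < 6 < 7. Listing each simplex with vertices in this order, K has dimension 2 with simplices:

  0-simplices (8): [0], [1], [2], [3], [4], [5], [6], [7]
  1-simplices (24): (24 of them)
  2-simplices (16): [0,1,2], [0,1,5], [0,2,6], [0,3,5], [0,3,7], [0,4,6], [0,4,7], [1,2,7], [1,3,4], [1,3,7], [1,4,5], [2,3,5], [2,3,6], [2,5,7], [3,4,6], [4,5,7]

so the chain groups are C_0 ≅ Z^8, C_1 ≅ Z^24, C_2 ≅ Z^16.

The boundary map ∂_1: C_1 → C_0 maps an edge to its endpoints' difference, ∂[p,q] = q − p. For instance
  ∂[2,5] = [5] − [2].
The 8×24 boundary matrix has rank 7 and Smith normal form diag(1,1,1,1,1,1,1).

∂_2: C_2 → C_1 sends each 2-simplex [p,q,r] to [q,r] − [p,r] + [p,q]. For instance
  ∂[1,3,7] = [3,7] − [1,7] + [1,3],
  ∂[3,4,6] = [4,6] − [3,6] + [3,4].
The resulting 24×16 matrix has rank 15, and its Smith normal form has invariant factors (1,1,1,1,1,1,1,1,1,1,1,1,1,1,1).

Now H_k = ker ∂_k / im ∂_{k+1}, so:

  H_0: rank C_0 − rank ∂_1 = 8 − 7 = 1, and the invariant factors of ∂_1 are all 1, so H_0 = Z.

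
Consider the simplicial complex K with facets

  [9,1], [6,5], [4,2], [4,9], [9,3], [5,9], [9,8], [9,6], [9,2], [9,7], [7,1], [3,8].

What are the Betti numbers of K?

b_0 = 1, b_1 = 4.

Order the vertices as 1 < 2 < 3 < 4 < 5 < 6 < 7 < 8 < 9. Listing each simplex with vertices in this order, K has dimension 1 with simplices:

  0-simplices (9): [1], [2], [3], [4], [5], [6], [7], [8], [9]
  1-simplices (12): [1,7], [1,9], [2,4], [2,9], [3,8], [3,9], [4,9], [5,6], [5,9], [6,9], [7,9], [8,9]

giving chain groups C_0 ≅ Z^9, C_1 ≅ Z^12.

∂_1: C_1 → C_0 sends each edge [p,q] (with p < q) to q − p. For instance
  ∂[5,6] = [6] − [5].
The resulting 9×12 matrix has rank 8, and its Smith normal form has invariant factors (1,1,1,1,1,1,1,1).

Now H_k = ker ∂_k / im ∂_{k+1}, so:

  H_0: rank C_0 − rank ∂_1 = 9 − 8 = 1, and the invariant factors of ∂_1 are all 1, so H_0 ≅ Z.
  H_1: rank ker ∂_1 − rank ∂_2 = (12 − 8) − 0 = 4, and there is no ∂_2, so H_1 ≅ Z^4.

Hence the Betti numbers are b_0 = 1, b_1 = 4.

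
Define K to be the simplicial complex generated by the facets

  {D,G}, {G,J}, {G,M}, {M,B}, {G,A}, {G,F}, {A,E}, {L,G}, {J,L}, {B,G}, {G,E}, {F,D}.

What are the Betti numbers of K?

Fix the vertex order A < B < D < E < F < G < J < L < M and write every simplex with vertices in increasing order. Then dim K = 1 and the simplices of K are:

  0-simplices (9): A, B, D, E, F, G, J, L, M
  1-simplices (12): AE, AG, BG, BM, DF, DG, EG, FG, GJ, GL, GM, JL

so the chain groups are C_0 ≅ Z^9, C_1 ≅ Z^12.

Boundary ∂_1: C_1 → C_0 sends each edge [p,q] (with p < q) to q − p. For instance
  ∂AE = E − A.
This gives a 9×12 integer matrix of rank 8; reducing to Smith normal form yields diagonal entries (1,1,1,1,1,1,1,1).

From H_k ≅ ker(∂_k) / im(∂_{k+1}) we obtain:

  H_0: rank C_0 − rank ∂_1 = 9 − 8 = 1, and the invariant factors of ∂_1 are all 1, so H_0 = Z.
  H_1: rank ker ∂_1 − rank ∂_2 = (12 − 8) − 0 = 4, and there is no ∂_2, so H_1 = Z^4.

Hence the Betti numbers are b_0 = 1, b_1 = 4.

b_0 = 1, b_1 = 4.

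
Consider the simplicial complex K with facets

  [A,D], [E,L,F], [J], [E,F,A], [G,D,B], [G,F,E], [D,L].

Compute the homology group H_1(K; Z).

H_1 ≅ Z^2.

Order the vertices as A < B < D < E < F < G < J < L. Listing each simplex with vertices in this order, K has dimension 2 with simplices:

  0-simplices (8): A, B, D, E, F, G, J, L
  1-simplices (12): AD, AE, AF, BD, BG, DG, DL, EF, EG, EL, FG, FL
  2-simplices (4): AEF, BDG, EFG, EFL

giving chain groups C_0 ≅ Z^8, C_1 ≅ Z^12, C_2 ≅ Z^4.

The boundary map ∂_1: C_1 → C_0 sends each edge [p,q] (with p < q) to q − p.
The resulting 8×12 matrix has rank 6, and its Smith normal form has invariant factors (1,1,1,1,1,1).

∂_2: C_2 → C_1 acts by ∂[p,q,r] = [q,r] − [p,r] + [p,q]. For instance
  ∂EFG = FG − EG + EF,
  ∂EFL = FL − EL + EF.
The 12×4 boundary matrix has rank 4 and Smith normal form diag(1,1,1,1).

Reading off H_k = ker ∂_k / im ∂_{k+1}:

  H_1: rank ker ∂_1 − rank ∂_2 = (12 − 6) − 4 = 2, and the invariant factors of ∂_2 are all 1, so H_1 = Z^2.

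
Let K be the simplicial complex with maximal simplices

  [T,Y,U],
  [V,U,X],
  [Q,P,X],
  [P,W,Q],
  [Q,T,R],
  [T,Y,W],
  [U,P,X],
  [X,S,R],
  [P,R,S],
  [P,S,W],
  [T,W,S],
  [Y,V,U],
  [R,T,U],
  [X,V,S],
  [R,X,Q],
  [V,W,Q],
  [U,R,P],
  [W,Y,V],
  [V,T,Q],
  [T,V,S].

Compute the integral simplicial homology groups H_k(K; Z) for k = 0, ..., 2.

H_0 = Z,  H_1 = Z ⊕ Z/2,  H_2 = 0.

Take the total order P < Q < R < S < T < U < V < W < X < Y on the vertex set. Then K (dimension 2) consists of the simplices:

  0-simplices (10): P, Q, R, S, T, U, V, W, X, Y
  1-simplices (30): PQ, PR, PS, PU, PW, PX, QR, QT, QV, QW, QX, RS, RT, RU, RX, ST, SV, SW, SX, TU, TV, TW, TY, UV, UX, UY, VW, VX, VY, WY
  2-simplices (20): PQW, PQX, PRS, PRU, PSW, PUX, QRT, QRX, QTV, QVW, RSX, RTU, STV, STW, SVX, TUY, TWY, UVX, UVY, VWY

giving chain groups C_0 ≅ Z^10, C_1 ≅ Z^30, C_2 ≅ Z^20.

∂_1: C_1 → C_0 is given by ∂[p,q] = [q] − [p]. For instance
  ∂PX = X − P.
The resulting 10×30 matrix has rank 9, and its Smith normal form has invariant factors (1,1,1,1,1,1,1,1,1).

Boundary ∂_2: C_2 → C_1 maps a triangle to the signed sum of its edges. For instance
  ∂PQX = QX − PX + PQ,
  ∂TWY = WY − TY + TW.
As a 30×20 matrix over Z this has rank 20, with invariant factors (1,1,1,1,1,1,1,1,1,1,1,1,1,1,1,1,1,1,1,2).

From H_k ≅ ker(∂_k) / im(∂_{k+1}) we obtain:

  H_0: rank C_0 − rank ∂_1 = 10 − 9 = 1, and the invariant factors of ∂_1 are all 1, so H_0 ≅ Z.
  H_1: rank ker ∂_1 − rank ∂_2 = (30 − 9) − 20 = 1, and ∂_2 has invariant factor 2 > 1, so H_1 ≅ Z ⊕ Z/2.
  H_2: rank ker ∂_2 − rank ∂_3 = (20 − 20) − 0 = 0, and there is no ∂_3, so H_2 ≅ 0.

As a check, the Euler characteristic is 10 − 30 + 20 = 0, which agrees with 1 − 1 + 0 = 0.
(K is a triangulation of the Klein bottle.)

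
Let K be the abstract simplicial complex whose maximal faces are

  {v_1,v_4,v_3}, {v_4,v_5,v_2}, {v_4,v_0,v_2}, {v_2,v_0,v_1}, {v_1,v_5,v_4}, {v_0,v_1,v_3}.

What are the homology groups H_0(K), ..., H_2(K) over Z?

Order the vertices as v_0 < v_1 < v_2 < v_3 < v_4 < v_5. Listing each simplex with vertices in this order, K has dimension 2 with simplices:

  0-simplices (6): [v_0], [v_1], [v_2], [v_3], [v_4], [v_5]
  1-simplices (12): [v_0,v_1], [v_0,v_2], [v_0,v_3], [v_0,v_4], [v_1,v_2], [v_1,v_3], [v_1,v_4], [v_1,v_5], [v_2,v_4], [v_2,v_5], [v_3,v_4], [v_4,v_5]
  2-simplices (6): [v_0,v_1,v_2], [v_0,v_1,v_3], [v_0,v_2,v_4], [v_1,v_3,v_4], [v_1,v_4,v_5], [v_2,v_4,v_5]

giving chain groups C_0 ≅ Z^6, C_1 ≅ Z^12, C_2 ≅ Z^6.

Boundary ∂_1: C_1 → C_0 maps an edge to its endpoints' difference, ∂[p,q] = q − p. For instance
  ∂[v_1,v_4] = [v_4] − [v_1].
The 6×12 boundary matrix has rank 5 and Smith normal form diag(1,1,1,1,1).

∂_2: C_2 → C_1 acts by ∂[p,q,r] = [q,r] − [p,r] + [p,q]. For instance
  ∂[v_0,v_1,v_2] = [v_1,v_2] − [v_0,v_2] + [v_0,v_1],
  ∂[v_0,v_1,v_3] = [v_1,v_3] − [v_0,v_3] + [v_0,v_1].
The resulting 12×6 matrix has rank 6, and its Smith normal form has invariant factors (1,1,1,1,1,1).

Reading off H_k = ker ∂_k / im ∂_{k+1}:

  H_0: rank C_0 − rank ∂_1 = 6 − 5 = 1, and the invariant factors of ∂_1 are all 1, so H_0 = Z.
  H_1: rank ker ∂_1 − rank ∂_2 = (12 − 5) − 6 = 1, and the invariant factors of ∂_2 are all 1, so H_1 = Z.
  H_2: rank ker ∂_2 − rank ∂_3 = (6 − 6) − 0 = 0, and there is no ∂_3, so H_2 = 0.

As a check, the Euler characteristic is 6 − 12 + 6 = 0, which agrees with 1 − 1 + 0 = 0.

H_0 ≅ Z,  H_1 ≅ Z,  H_2 = 0.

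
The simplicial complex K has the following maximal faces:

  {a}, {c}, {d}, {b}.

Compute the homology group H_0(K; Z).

We work with the vertex ordering a < b < c < d. The simplices of K, each written with vertices in increasing order, are:

  0-simplices (4): a, b, c, d

so the chain groups are C_0 ≅ Z^4.

Computing H_k = (kernel of ∂_k) / (image of ∂_{k+1}):

  H_0: rank C_0 − rank ∂_1 = 4 − 0 = 4, and there is no ∂_1, so H_0 ≅ Z^4.

(K is a triangulation of a set of 4 points.)

H_0 ≅ Z^4.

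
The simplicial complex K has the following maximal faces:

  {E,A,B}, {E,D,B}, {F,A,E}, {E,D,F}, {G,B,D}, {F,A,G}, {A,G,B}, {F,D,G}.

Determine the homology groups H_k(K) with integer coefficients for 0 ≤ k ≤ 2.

H_0 = Z,  H_1 = 0,  H_2 = Z.

Fix the vertex order A < B < D < E < F < G and write every simplex with vertices in increasing order. Then dim K = 2 and the simplices of K are:

  0-simplices (6): A, B, D, E, F, G
  1-simplices (12): AB, AE, AF, AG, BD, BE, BG, DE, DF, DG, EF, FG
  2-simplices (8): ABE, ABG, AEF, AFG, BDE, BDG, DEF, DFG

Hence C_0 ≅ Z^6, C_1 ≅ Z^12, C_2 ≅ Z^8.

The boundary map ∂_1: C_1 → C_0 sends each edge [p,q] (with p < q) to q − p.
This gives a 6×12 integer matrix of rank 5; reducing to Smith normal form yields diagonal entries (1,1,1,1,1).

Boundary ∂_2: C_2 → C_1 maps a triangle to the signed sum of its edges. For instance
  ∂BDG = DG − BG + BD,
  ∂ABG = BG − AG + AB.
This gives a 12×8 integer matrix of rank 7; reducing to Smith normal form yields diagonal entries (1,1,1,1,1,1,1).

Reading off H_k = ker ∂_k / im ∂_{k+1}:

  H_0: rank C_0 − rank ∂_1 = 6 − 5 = 1, and the invariant factors of ∂_1 are all 1, so H_0 = Z.
  H_1: rank ker ∂_1 − rank ∂_2 = (12 − 5) − 7 = 0, and the invariant factors of ∂_2 are all 1, so H_1 = 0.
  H_2: rank ker ∂_2 − rank ∂_3 = (8 − 7) − 0 = 1, and there is no ∂_3, so H_2 = Z.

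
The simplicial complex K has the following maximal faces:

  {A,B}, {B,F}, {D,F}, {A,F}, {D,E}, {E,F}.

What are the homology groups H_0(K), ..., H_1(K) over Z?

Take the total order A < B < D < E < F on the vertex set. Then K (dimension 1) consists of the simplices:

  0-simplices (5): A, B, D, E, F
  1-simplices (6): AB, AF, BF, DE, DF, EF

Hence C_0 ≅ Z^5, C_1 ≅ Z^6.

Boundary ∂_1: C_1 → C_0 sends each edge [p,q] (with p < q) to q − p.
This gives a 5×6 integer matrix of rank 4; reducing to Smith normal form yields diagonal entries (1,1,1,1).

Computing H_k = (kernel of ∂_k) / (image of ∂_{k+1}):

  H_0: rank C_0 − rank ∂_1 = 5 − 4 = 1, and the invariant factors of ∂_1 are all 1, so H_0 ≅ Z.
  H_1: rank ker ∂_1 − rank ∂_2 = (6 − 4) − 0 = 2, and there is no ∂_2, so H_1 ≅ Z^2.

As a check, the Euler characteristic is 5 − 6 = -1, which agrees with 1 − 2 = -1.

H_0 = Z,  H_1 = Z^2.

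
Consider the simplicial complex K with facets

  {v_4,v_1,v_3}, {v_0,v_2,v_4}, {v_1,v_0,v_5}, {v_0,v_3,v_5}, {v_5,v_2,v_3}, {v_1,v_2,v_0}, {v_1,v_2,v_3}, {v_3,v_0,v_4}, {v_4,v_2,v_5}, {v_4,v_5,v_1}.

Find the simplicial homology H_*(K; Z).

K has 6 vertices, 15 edges, 10 triangles.
rank ∂_0 = 0, rank ∂_1 = 5 ⇒ b_0 = 6 − 0 − 5 = 1; all invariant factors of ∂_1 are 1 so no torsion. So H_0 = Z.
rank ∂_1 = 5, rank ∂_2 = 10 ⇒ b_1 = 15 − 5 − 10 = 0; ∂_2 has invariant factor(s) [2] giving torsion. So H_1 = Z_2.
rank ∂_2 = 10, rank ∂_3 = 0 ⇒ b_2 = 10 − 10 − 0 = 0. So H_2 = 0.

H_0 ≅ Z,  H_1 ≅ Z_2,  H_2 = 0.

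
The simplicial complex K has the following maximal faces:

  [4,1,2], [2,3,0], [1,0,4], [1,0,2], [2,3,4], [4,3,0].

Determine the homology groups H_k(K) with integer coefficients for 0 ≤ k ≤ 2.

Fix the vertex order 0 < 1 < 2 < 3 < 4 and write every simplex with vertices in increasing order. Then dim K = 2 and the simplices of K are:

  0-simplices (5): [0], [1], [2], [3], [4]
  1-simplices (9): [0,1], [0,2], [0,3], [0,4], [1,2], [1,4], [2,3], [2,4], [3,4]
  2-simplices (6): [0,1,2], [0,1,4], [0,2,3], [0,3,4], [1,2,4], [2,3,4]

Hence C_0 ≅ Z^5, C_1 ≅ Z^9, C_2 ≅ Z^6.

Boundary ∂_1: C_1 → C_0 is given by ∂[p,q] = [q] − [p].
The resulting 5×9 matrix has rank 4, and its Smith normal form has invariant factors (1,1,1,1).

Boundary ∂_2: C_2 → C_1 acts by ∂[p,q,r] = [q,r] − [p,r] + [p,q]. For instance
  ∂[2,3,4] = [3,4] − [2,4] + [2,3],
  ∂[0,1,4] = [1,4] − [0,4] + [0,1].
This gives a 9×6 integer matrix of rank 5; reducing to Smith normal form yields diagonal entries (1,1,1,1,1).

Now H_k = ker ∂_k / im ∂_{k+1}, so:

  H_0: rank C_0 − rank ∂_1 = 5 − 4 = 1, and the invariant factors of ∂_1 are all 1, so H_0 ≅ Z.
  H_1: rank ker ∂_1 − rank ∂_2 = (9 − 4) − 5 = 0, and the invariant factors of ∂_2 are all 1, so H_1 ≅ 0.
  H_2: rank ker ∂_2 − rank ∂_3 = (6 − 5) − 0 = 1, and there is no ∂_3, so H_2 ≅ Z.

H_0 = Z,  H_1 = 0,  H_2 = Z.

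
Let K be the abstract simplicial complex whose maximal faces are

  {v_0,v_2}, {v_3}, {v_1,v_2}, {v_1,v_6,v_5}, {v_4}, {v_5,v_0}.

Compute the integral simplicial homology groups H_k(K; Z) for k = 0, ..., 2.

H_0 = Z^3,  H_1 = Z,  H_2 = 0.

We work with the vertex ordering v_0 < v_1 < v_2 < v_3 < v_4 < v_5 < v_6. The simplices of K, each written with vertices in increasing order, are:

  0-simplices (7): [v_0], [v_1], [v_2], [v_3], [v_4], [v_5], [v_6]
  1-simplices (6): [v_0,v_2], [v_0,v_5], [v_1,v_2], [v_1,v_5], [v_1,v_6], [v_5,v_6]
  2-simplices (1): [v_1,v_5,v_6]

giving chain groups C_0 ≅ Z^7, C_1 ≅ Z^6, C_2 ≅ Z^1.

∂_1: C_1 → C_0 is given by ∂[p,q] = [q] − [p]. For instance
  ∂[v_5,v_6] = [v_6] − [v_5].
As a 7×6 matrix over Z this has rank 4, with invariant factors (1,1,1,1).

∂_2: C_2 → C_1 acts by ∂[p,q,r] = [q,r] − [p,r] + [p,q]. For instance
  ∂[v_1,v_5,v_6] = [v_5,v_6] − [v_1,v_6] + [v_1,v_5].
This gives a 6×1 integer matrix of rank 1; reducing to Smith normal form yields diagonal entries (1).

Computing H_k = (kernel of ∂_k) / (image of ∂_{k+1}):

  H_0: rank C_0 − rank ∂_1 = 7 − 4 = 3, and the invariant factors of ∂_1 are all 1, so H_0 = Z^3.
  H_1: rank ker ∂_1 − rank ∂_2 = (6 − 4) − 1 = 1, and the invariant factors of ∂_2 are all 1, so H_1 = Z.
  H_2: rank ker ∂_2 − rank ∂_3 = (1 − 1) − 0 = 0, and there is no ∂_3, so H_2 = 0.

As a check, the Euler characteristic is 7 − 6 + 1 = 2, which agrees with 3 − 1 + 0 = 2.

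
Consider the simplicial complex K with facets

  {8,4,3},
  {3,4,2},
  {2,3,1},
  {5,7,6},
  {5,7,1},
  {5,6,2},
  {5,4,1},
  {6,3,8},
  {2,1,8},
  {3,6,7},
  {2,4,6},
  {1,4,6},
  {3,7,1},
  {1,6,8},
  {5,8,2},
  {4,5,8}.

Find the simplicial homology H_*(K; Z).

Take the total order 1 < 2 < 3 < 4 < 5 < 6 < 7 < 8 on the vertex set. Then K (dimension 2) consists of the simplices:

  0-simplices (8): [1], [2], [3], [4], [5], [6], [7], [8]
  1-simplices (24): (24 of them)
  2-simplices (16): [1,2,3], [1,2,8], [1,3,7], [1,4,5], [1,4,6], [1,5,7], [1,6,8], [2,3,4], [2,4,6], [2,5,6], [2,5,8], [3,4,8], [3,6,7], [3,6,8], [4,5,8], [5,6,7]

Hence C_0 ≅ Z^8, C_1 ≅ Z^24, C_2 ≅ Z^16.

The boundary map ∂_1: C_1 → C_0 maps an edge to its endpoints' difference, ∂[p,q] = q − p. For instance
  ∂[6,7] = [7] − [6].
This gives a 8×24 integer matrix of rank 7; reducing to Smith normal form yields diagonal entries (1,1,1,1,1,1,1).

∂_2: C_2 → C_1 maps a triangle to the signed sum of its edges. For instance
  ∂[3,6,8] = [6,8] − [3,8] + [3,6],
  ∂[3,6,7] = [6,7] − [3,7] + [3,6].
As a 24×16 matrix over Z this has rank 15, with invariant factors (1,1,1,1,1,1,1,1,1,1,1,1,1,1,1).

From H_k ≅ ker(∂_k) / im(∂_{k+1}) we obtain:

  H_0: rank C_0 − rank ∂_1 = 8 − 7 = 1, and the invariant factors of ∂_1 are all 1, so H_0 = Z.
  H_1: rank ker ∂_1 − rank ∂_2 = (24 − 7) − 15 = 2, and the invariant factors of ∂_2 are all 1, so H_1 = Z^2.
  H_2: rank ker ∂_2 − rank ∂_3 = (16 − 15) − 0 = 1, and there is no ∂_3, so H_2 = Z.

H_0 ≅ Z,  H_1 ≅ Z^2,  H_2 ≅ Z.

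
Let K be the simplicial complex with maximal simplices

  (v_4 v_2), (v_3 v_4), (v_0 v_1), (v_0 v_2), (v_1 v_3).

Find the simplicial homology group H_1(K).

H_1 ≅ Z.

Take the total order v_0 < v_1 < v_2 < v_3 < v_4 on the vertex set. Then K (dimension 1) consists of the simplices:

  0-simplices (5): [v_0], [v_1], [v_2], [v_3], [v_4]
  1-simplices (5): [v_0,v_1], [v_0,v_2], [v_1,v_3], [v_2,v_4], [v_3,v_4]

giving chain groups C_0 ≅ Z^5, C_1 ≅ Z^5.

Boundary ∂_1: C_1 → C_0 sends each edge [p,q] (with p < q) to q − p.
This gives a 5×5 integer matrix of rank 4; reducing to Smith normal form yields diagonal entries (1,1,1,1).

Computing H_k = (kernel of ∂_k) / (image of ∂_{k+1}):

  H_1: rank ker ∂_1 − rank ∂_2 = (5 − 4) − 0 = 1, and there is no ∂_2, so H_1 ≅ Z.

(K is a triangulation of the circle S^1.)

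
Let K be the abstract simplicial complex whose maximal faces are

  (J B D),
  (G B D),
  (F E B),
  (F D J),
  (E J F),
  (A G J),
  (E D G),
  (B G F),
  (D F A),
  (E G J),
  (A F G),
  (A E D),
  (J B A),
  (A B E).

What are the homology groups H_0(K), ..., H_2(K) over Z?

Fix the vertex order A < B < D < E < F < G < J and write every simplex with vertices in increasing order. Then dim K = 2 and the simplices of K are:

  0-simplices (7): A, B, D, E, F, G, J
  1-simplices (21): AB, AD, AE, AF, AG, AJ, BD, BE, BF, BG, BJ, DE, DF, DG, DJ, EF, EG, EJ, FG, FJ, GJ
  2-simplices (14): ABE, ABJ, ADE, ADF, AFG, AGJ, BDG, BDJ, BEF, BFG, DEG, DFJ, EFJ, EGJ

Hence C_0 ≅ Z^7, C_1 ≅ Z^21, C_2 ≅ Z^14.

∂_1: C_1 → C_0 maps an edge to its endpoints' difference, ∂[p,q] = q − p. For instance
  ∂AJ = J − A.
As a 7×21 matrix over Z this has rank 6, with invariant factors (1,1,1,1,1,1).

The boundary map ∂_2: C_2 → C_1 sends each 2-simplex [p,q,r] to [q,r] − [p,r] + [p,q]. For instance
  ∂ADF = DF − AF + AD,
  ∂BDG = DG − BG + BD.
As a 21×14 matrix over Z this has rank 13, with invariant factors (1,1,1,1,1,1,1,1,1,1,1,1,1).

Now H_k = ker ∂_k / im ∂_{k+1}, so:

  H_0: rank C_0 − rank ∂_1 = 7 − 6 = 1, and the invariant factors of ∂_1 are all 1, so H_0 ≅ Z.
  H_1: rank ker ∂_1 − rank ∂_2 = (21 − 6) − 13 = 2, and the invariant factors of ∂_2 are all 1, so H_1 ≅ Z^2.
  H_2: rank ker ∂_2 − rank ∂_3 = (14 − 13) − 0 = 1, and there is no ∂_3, so H_2 ≅ Z.

H_0 = Z,  H_1 = Z^2,  H_2 = Z.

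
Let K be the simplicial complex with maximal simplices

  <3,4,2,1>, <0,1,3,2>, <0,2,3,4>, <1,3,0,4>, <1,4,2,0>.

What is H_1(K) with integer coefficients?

H_1 = 0.

Fix the vertex order 0 < 1 < 2 < 3 < 4 and write every simplex with vertices in increasing order. Then dim K = 3 and the simplices of K are:

  0-simplices (5): [0], [1], [2], [3], [4]
  1-simplices (10): [0,1], [0,2], [0,3], [0,4], [1,2], [1,3], [1,4], [2,3], [2,4], [3,4]
  2-simplices (10): [0,1,2], [0,1,3], [0,1,4], [0,2,3], [0,2,4], [0,3,4], [1,2,3], [1,2,4], [1,3,4], [2,3,4]
  3-simplices (5): [0,1,2,3], [0,1,2,4], [0,1,3,4], [0,2,3,4], [1,2,3,4]

Hence C_0 ≅ Z^5, C_1 ≅ Z^10, C_2 ≅ Z^10, C_3 ≅ Z^5.

∂_1: C_1 → C_0 sends each edge [p,q] (with p < q) to q − p.
The 5×10 boundary matrix has rank 4 and Smith normal form diag(1,1,1,1).

∂_2: C_2 → C_1 sends each 2-simplex [p,q,r] to [q,r] − [p,r] + [p,q]. For instance
  ∂[0,1,2] = [1,2] − [0,2] + [0,1],
  ∂[1,3,4] = [3,4] − [1,4] + [1,3].
As a 10×10 matrix over Z this has rank 6, with invariant factors (1,1,1,1,1,1).

The boundary map ∂_3: C_3 → C_2 sends each 3-simplex σ to the alternating sum Σ_i (−1)^i (σ with its i-th vertex removed). For instance
  ∂[0,2,3,4] = [2,3,4] − [0,3,4] + [0,2,4] − [0,2,3],
  ∂[0,1,3,4] = [1,3,4] − [0,3,4] + [0,1,4] − [0,1,3].
As a 10×5 matrix over Z this has rank 4, with invariant factors (1,1,1,1).

Now H_k = ker ∂_k / im ∂_{k+1}, so:

  H_1: rank ker ∂_1 − rank ∂_2 = (10 − 4) − 6 = 0, and the invariant factors of ∂_2 are all 1, so H_1 = 0.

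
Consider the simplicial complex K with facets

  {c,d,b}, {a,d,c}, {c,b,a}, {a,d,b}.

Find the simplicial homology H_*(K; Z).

Fix the vertex order a < b < c < d and write every simplex with vertices in increasing order. Then dim K = 2 and the simplices of K are:

  0-simplices (4): a, b, c, d
  1-simplices (6): ab, ac, ad, bc, bd, cd
  2-simplices (4): abc, abd, acd, bcd

Hence C_0 ≅ Z^4, C_1 ≅ Z^6, C_2 ≅ Z^4.

Boundary ∂_1: C_1 → C_0 maps an edge to its endpoints' difference, ∂[p,q] = q − p.
As a 4×6 matrix over Z this has rank 3, with invariant factors (1,1,1).

The boundary map ∂_2: C_2 → C_1 sends each 2-simplex [p,q,r] to [q,r] − [p,r] + [p,q]. For instance
  ∂abd = bd − ad + ab,
  ∂bcd = cd − bd + bc.
This gives a 6×4 integer matrix of rank 3; reducing to Smith normal form yields diagonal entries (1,1,1).

From H_k ≅ ker(∂_k) / im(∂_{k+1}) we obtain:

  H_0: rank C_0 − rank ∂_1 = 4 − 3 = 1, and the invariant factors of ∂_1 are all 1, so H_0 ≅ Z.
  H_1: rank ker ∂_1 − rank ∂_2 = (6 − 3) − 3 = 0, and the invariant factors of ∂_2 are all 1, so H_1 ≅ 0.
  H_2: rank ker ∂_2 − rank ∂_3 = (4 − 3) − 0 = 1, and there is no ∂_3, so H_2 ≅ Z.

H_0 = Z,  H_1 = 0,  H_2 = Z.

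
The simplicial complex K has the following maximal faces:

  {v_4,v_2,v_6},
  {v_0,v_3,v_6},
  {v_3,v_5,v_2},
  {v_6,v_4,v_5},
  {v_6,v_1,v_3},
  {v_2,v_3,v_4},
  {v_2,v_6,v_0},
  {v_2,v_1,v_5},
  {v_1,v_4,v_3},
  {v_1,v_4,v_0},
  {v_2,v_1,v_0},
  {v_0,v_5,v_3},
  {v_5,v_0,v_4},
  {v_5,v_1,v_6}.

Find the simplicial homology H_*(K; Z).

H_0 = Z,  H_1 = Z^2,  H_2 = Z.

Fix the vertex order v_0 < v_1 < v_2 < v_3 < v_4 < v_5 < v_6 and write every simplex with vertices in increasing order. Then dim K = 2 and the simplices of K are:

  0-simplices (7): [v_0], [v_1], [v_2], [v_3], [v_4], [v_5], [v_6]
  1-simplices (21): (21 of them)
  2-simplices (14): (14 of them)

Hence C_0 ≅ Z^7, C_1 ≅ Z^21, C_2 ≅ Z^14.

∂_1: C_1 → C_0 sends each edge [p,q] (with p < q) to q − p. For instance
  ∂[v_3,v_6] = [v_6] − [v_3].
The 7×21 boundary matrix has rank 6 and Smith normal form diag(1,1,1,1,1,1).

Boundary ∂_2: C_2 → C_1 acts by ∂[p,q,r] = [q,r] − [p,r] + [p,q]. For instance
  ∂[v_0,v_1,v_2] = [v_1,v_2] − [v_0,v_2] + [v_0,v_1],
  ∂[v_0,v_4,v_5] = [v_4,v_5] − [v_0,v_5] + [v_0,v_4].
The 21×14 boundary matrix has rank 13 and Smith normal form diag(1,1,1,1,1,1,1,1,1,1,1,1,1).

Computing H_k = (kernel of ∂_k) / (image of ∂_{k+1}):

  H_0: rank C_0 − rank ∂_1 = 7 − 6 = 1, and the invariant factors of ∂_1 are all 1, so H_0 ≅ Z.
  H_1: rank ker ∂_1 − rank ∂_2 = (21 − 6) − 13 = 2, and the invariant factors of ∂_2 are all 1, so H_1 ≅ Z^2.
  H_2: rank ker ∂_2 − rank ∂_3 = (14 − 13) − 0 = 1, and there is no ∂_3, so H_2 ≅ Z.

As a check, the Euler characteristic is 7 − 21 + 14 = 0, which agrees with 1 − 2 + 1 = 0.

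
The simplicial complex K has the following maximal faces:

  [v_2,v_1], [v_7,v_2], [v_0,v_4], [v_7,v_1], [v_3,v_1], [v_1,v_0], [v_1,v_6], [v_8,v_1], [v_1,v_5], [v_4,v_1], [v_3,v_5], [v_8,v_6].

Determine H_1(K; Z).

We work with the vertex ordering v_0 < v_1 < v_2 < v_3 < v_4 < v_5 < v_6 < v_7 < v_8. The simplices of K, each written with vertices in increasing order, are:

  0-simplices (9): [v_0], [v_1], [v_2], [v_3], [v_4], [v_5], [v_6], [v_7], [v_8]
  1-simplices (12): [v_0,v_1], [v_0,v_4], [v_1,v_2], [v_1,v_3], [v_1,v_4], [v_1,v_5], [v_1,v_6], [v_1,v_7], [v_1,v_8], [v_2,v_7], [v_3,v_5], [v_6,v_8]

so the chain groups are C_0 ≅ Z^9, C_1 ≅ Z^12.

∂_1: C_1 → C_0 maps an edge to its endpoints' difference, ∂[p,q] = q − p. For instance
  ∂[v_1,v_3] = [v_3] − [v_1].
The 9×12 boundary matrix has rank 8 and Smith normal form diag(1,1,1,1,1,1,1,1).

From H_k ≅ ker(∂_k) / im(∂_{k+1}) we obtain:

  H_1: rank ker ∂_1 − rank ∂_2 = (12 − 8) − 0 = 4, and there is no ∂_2, so H_1 = Z^4.

H_1 = Z^4.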